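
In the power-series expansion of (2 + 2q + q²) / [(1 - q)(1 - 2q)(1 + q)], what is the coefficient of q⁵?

136

Partial fractions give a closed form: a_n = (-5/2)·1^n + (13/3)·2^n + (1/6)·(-1)^n.
At n = 5: a_5 = 136.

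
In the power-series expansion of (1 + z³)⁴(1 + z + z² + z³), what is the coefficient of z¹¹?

4

(1 + z³)⁴ has coefficients 1,0,0,4,0,0,6,0,0,4,0,0 for degrees 0…11.
(1 + z + z² + z³) has coefficients 1,1,1,1,0,0,0,0,0,0,0,0 for degrees 0…11.
[z¹¹] = 1·0 + 4·0 + 6·0 + 4·1 = 4.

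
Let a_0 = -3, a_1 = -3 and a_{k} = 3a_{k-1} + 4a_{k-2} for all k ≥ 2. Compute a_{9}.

The ordinary generating function has denominator 1 - 3x - 4x^2.
Iterating the recurrence: a_0,…,a_{9} = -3, -3, -21, -75, -309, -1227, -4917, -19659, -78645, -314571.

-314571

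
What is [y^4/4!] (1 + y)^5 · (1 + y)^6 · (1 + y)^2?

17160

The EGF product rule gives c_4 = Σ_{k_1+k_2+k_3=4} C(4; k_1,k_2,k_3) · ∏ g_i(k_i), where (1+y)^5 gives the falling factorial (5)_k; (1+y)^6 gives the falling factorial (6)_k; (1+y)^2 gives the falling factorial (2)_k.
g_1(k) for k = 0…4: 1, 5, 20, 60, 120.
g_2(k) for k = 0…4: 1, 6, 30, 120, 360.
g_3(k) for k = 0…4: 1, 2, 2, 0, 0.
First combine the last two factors: h(k) = Σ_j C(k,j)·g_2(j)·g_3(k−j) for k = 0…4: 1, 8, 56, 336, 1680.
c_4 = Σ_k C(4,k)·g_1(k)·h(4−k) = 1·1·1680 + 4·5·336 + 6·20·56 + 4·60·8 + 1·120·1 = 1680 + 6720 + 6720 + 1920 + 120 = 17160.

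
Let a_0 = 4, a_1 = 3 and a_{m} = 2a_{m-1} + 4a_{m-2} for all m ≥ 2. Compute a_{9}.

The ordinary generating function has denominator 1 - 2q - 4q^2.
Iterating the recurrence: a_0,…,a_{9} = 4, 3, 22, 56, 200, 624, 2048, 6592, 21376, 69120.

69120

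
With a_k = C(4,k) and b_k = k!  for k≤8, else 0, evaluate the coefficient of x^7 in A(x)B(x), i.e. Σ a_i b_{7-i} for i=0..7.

This is [x^7] in the product of the two ordinary generating functions.
Σ = 1·5040 + 4·720 + 6·120 + 4·24 + 1·6 + 0·2 + 0·1 + 0·1 = 8742.

8742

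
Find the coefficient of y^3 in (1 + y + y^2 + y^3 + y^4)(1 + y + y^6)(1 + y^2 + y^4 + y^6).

(1 + y + y^2 + y^3 + y^4) has coefficients 1,1,1,1 for degrees 0…3.
(1 + y + y^6) has coefficients 1,1,0,0 for degrees 0…3.
Finally multiplying by (1 + y^2 + y^4 + y^6), the product of all factors after the first has coefficients 1,1,1,1 for degrees 0…3.
[y^3] = 1·1 + 1·1 + 1·1 + 1·1 = 4.

4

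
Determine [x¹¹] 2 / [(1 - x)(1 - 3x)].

Partial fractions give a closed form: a_n = (-1)·1^n + (3)·3^n.
At n = 11: a_11 = 531440.

531440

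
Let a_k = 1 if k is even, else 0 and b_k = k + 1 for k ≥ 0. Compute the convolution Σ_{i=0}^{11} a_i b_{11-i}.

The convolution is the x^11 coefficient of A(x)B(x).
Σ = 1·12 + 0·11 + 1·10 + 0·9 + 1·8 + 0·7 + 1·6 + 0·5 + 1·4 + 0·3 + 1·2 + 0·1 = 42.

42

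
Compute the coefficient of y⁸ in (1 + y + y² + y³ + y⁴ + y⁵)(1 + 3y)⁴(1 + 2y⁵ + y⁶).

(1 + y + y² + y³ + y⁴ + y⁵) has coefficients 1,1,1,1,1,1 for degrees 0…5.
(1 + 3y)⁴ has coefficients 1,12,54,108,81,0,0,0,0 for degrees 0…8.
Finally multiplying by (1 + 2y⁵ + y⁶), the product of all factors after the first has coefficients 1,12,54,108,81,2,25,120,270 for degrees 0…8.
[y⁸] = 1·270 + 1·120 + 1·25 + 1·2 + 1·81 + 1·108 = 606.

606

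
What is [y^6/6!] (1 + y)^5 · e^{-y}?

The EGF product rule gives c_6 = Σ_{k_1+k_2=6} C(6; k_1,k_2) · ∏ g_i(k_i), where (1+y)^5 gives the falling factorial (5)_k; e^{-y} gives (-1)^k.
g_1(k) for k = 0…6: 1, 5, 20, 60, 120, 120, 0.
g_2(k) for k = 0…6: 1, -1, 1, -1, 1, -1, 1.
c_6 = Σ_k C(6,k)·g_1(k)·g_2(6−k) = 1·1·1 + 6·5·(-1) + 15·20·1 + 20·60·(-1) + 15·120·1 + 6·120·(-1) = 1 − 30 + 300 − 1200 + 1800 − 720 = 151.

151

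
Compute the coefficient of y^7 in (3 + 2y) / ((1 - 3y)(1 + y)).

6014

Partial fractions give a closed form: a_n = (11/4)·3^n + (1/4)·(-1)^n.
At n = 7: a_7 = 6014.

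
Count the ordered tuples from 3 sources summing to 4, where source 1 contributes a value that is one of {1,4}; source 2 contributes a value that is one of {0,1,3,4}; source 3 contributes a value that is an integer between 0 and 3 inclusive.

4

The generating function for the choices is (x + x⁴)·(1 + x + x³ + x⁴)·(1 + x + x² + x³); the count is [x⁴].
(x + x⁴) has coefficients 0,1,0,0,1 for degrees 0…4.
(1 + x + x³ + x⁴) has coefficients 1,1,0,1,1 for degrees 0…4.
Finally multiplying by (1 + x + x² + x³), the product of all factors after the first has coefficients 1,2,2,3,3 for degrees 0…4.
[x⁴] = 1·3 + 1·1 = 4.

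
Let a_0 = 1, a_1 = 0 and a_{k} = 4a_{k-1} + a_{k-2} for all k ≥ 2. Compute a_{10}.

The ordinary generating function has denominator 1 - 4y - y^2.
Iterating the recurrence: a_0,…,a_{10} = 1, 0, 1, 4, 17, 72, 305, 1292, 5473, 23184, 98209.

98209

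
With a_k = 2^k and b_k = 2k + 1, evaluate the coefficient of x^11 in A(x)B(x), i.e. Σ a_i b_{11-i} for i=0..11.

12261

Write out a_i and b_{11-i} for i = 0,…,11 and sum the products.
Σ = 1·23 + 2·21 + 4·19 + 8·17 + 16·15 + 32·13 + 64·11 + 128·9 + 256·7 + 512·5 + 1024·3 + 2048·1 = 12261.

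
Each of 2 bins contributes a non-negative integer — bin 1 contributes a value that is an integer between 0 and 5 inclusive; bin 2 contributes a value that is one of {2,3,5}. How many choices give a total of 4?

The generating function for the choices is (1 + z + z² + z³ + z⁴ + z⁵)·(z² + z³ + z⁵); the count is [z⁴].
(1 + z + z² + z³ + z⁴ + z⁵) has coefficients 1,1,1,1,1 for degrees 0…4.
(z² + z³ + z⁵) has coefficients 0,0,1,1,0 for degrees 0…4.
[z⁴] = 1·0 + 1·1 + 1·1 + 1·0 + 1·0 = 2.

2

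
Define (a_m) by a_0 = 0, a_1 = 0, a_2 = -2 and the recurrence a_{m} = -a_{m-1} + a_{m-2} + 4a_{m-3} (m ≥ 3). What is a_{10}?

The ordinary generating function has denominator 1 + z - z^2 - 4z^3.
Iterating the recurrence: a_0,…,a_{10} = 0, 0, -2, 2, -4, -2, 6, -24, 22, -22, -52.

-52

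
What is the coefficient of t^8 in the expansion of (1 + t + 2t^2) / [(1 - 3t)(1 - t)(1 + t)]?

11481

Partial fractions give a closed form: a_n = (7/4)·3^n + (-1)·1^n + (1/4)·(-1)^n.
At n = 8: a_8 = 11481.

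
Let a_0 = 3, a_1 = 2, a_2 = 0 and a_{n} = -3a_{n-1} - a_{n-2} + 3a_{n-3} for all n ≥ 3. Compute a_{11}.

259

The ordinary generating function has denominator 1 + 3t + t^2 - 3t^3.
Iterating the recurrence: a_0,…,a_{11} = 3, 2, 0, 7, -15, 38, -78, 151, -261, 398, -480, 259.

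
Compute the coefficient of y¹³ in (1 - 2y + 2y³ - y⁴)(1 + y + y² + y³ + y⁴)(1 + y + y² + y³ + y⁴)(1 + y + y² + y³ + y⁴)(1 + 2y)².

(1 - 2y + 2y³ - y⁴) has coefficients 1,-2,0,2,-1 for degrees 0…4.
(1 + y + y² + y³ + y⁴) has coefficients 1,1,1,1,1,0,0,0,0,0,0,0,0,0 for degrees 0…13.
Multiplying by (1 + y + y² + y³ + y⁴) gives running coefficients 1,2,3,4,5,4,3,2,1,0,0,0,0,0 for degrees 0…13.
Multiplying by (1 + y + y² + y³ + y⁴) gives running coefficients 1,3,6,10,15,18,19,18,15,10,6,3,1,0 for degrees 0…13.
Finally multiplying by (1 + 2y)², the product of all factors after the first has coefficients 1,7,22,46,79,118,151,166,163,142,106,67,37,16 for degrees 0…13.
[y¹³] = 1·16 − 2·37 + 2·106 − 1·142 = 12.

12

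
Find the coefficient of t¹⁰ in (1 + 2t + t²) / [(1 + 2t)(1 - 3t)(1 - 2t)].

Partial fractions give a closed form: a_n = (1/20)·(-2)^n + (16/5)·3^n + (-9/4)·2^n.
At n = 10: a_10 = 186704.

186704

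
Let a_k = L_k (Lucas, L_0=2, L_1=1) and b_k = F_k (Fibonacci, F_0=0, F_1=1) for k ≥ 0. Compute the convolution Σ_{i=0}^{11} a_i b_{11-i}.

1068

The convolution is the t^11 coefficient of A(t)B(t).
Σ = 2·89 + 1·55 + 3·34 + 4·21 + 7·13 + 11·8 + 18·5 + 29·3 + 47·2 + 76·1 + 123·1 + 199·0 = 1068.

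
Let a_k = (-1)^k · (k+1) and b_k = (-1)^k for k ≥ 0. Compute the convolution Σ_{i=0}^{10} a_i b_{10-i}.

The convolution is the x^10 coefficient of A(x)B(x).
Σ = 1·1 − 2·(-1) + 3·1 − 4·(-1) + 5·1 − 6·(-1) + 7·1 − 8·(-1) + 9·1 − 10·(-1) + 11·1 = 66.

66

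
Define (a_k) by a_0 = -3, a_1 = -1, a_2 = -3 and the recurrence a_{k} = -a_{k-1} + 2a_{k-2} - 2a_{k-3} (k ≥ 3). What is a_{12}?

-9163

The ordinary generating function has denominator 1 + z - 2z^2 + 2z^3.
Iterating the recurrence: a_0,…,a_{12} = -3, -1, -3, 7, -11, 31, -67, 151, -347, 783, -1779, 4039, -9163.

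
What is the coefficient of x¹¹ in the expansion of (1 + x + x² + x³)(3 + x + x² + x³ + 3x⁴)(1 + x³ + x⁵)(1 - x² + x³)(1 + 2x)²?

89

(1 + x + x² + x³) has coefficients 1,1,1,1 for degrees 0…3.
(3 + x + x² + x³ + 3x⁴) has coefficients 3,1,1,1,3,0,0,0,0,0,0,0 for degrees 0…11.
Multiplying by (1 + x³ + x⁵) gives running coefficients 3,1,1,4,4,4,2,4,1,3,0,0 for degrees 0…11.
Multiplying by (1 - x² + x³) gives running coefficients 3,1,-2,6,4,1,2,4,3,1,3,-2 for degrees 0…11.
Finally multiplying by (1 + 2x)², the product of all factors after the first has coefficients 3,13,14,2,20,41,22,16,27,29,19,14 for degrees 0…11.
[x¹¹] = 1·14 + 1·19 + 1·29 + 1·27 = 89.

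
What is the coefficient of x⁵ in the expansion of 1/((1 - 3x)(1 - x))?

364

Partial fractions give a closed form: a_n = (3/2)·3^n + (-1/2)·1^n.
At n = 5: a_5 = 364.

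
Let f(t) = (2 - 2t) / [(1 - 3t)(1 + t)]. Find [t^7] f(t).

Partial fractions give a closed form: a_n = (1)·3^n + (1)·(-1)^n.
At n = 7: a_7 = 2186.

2186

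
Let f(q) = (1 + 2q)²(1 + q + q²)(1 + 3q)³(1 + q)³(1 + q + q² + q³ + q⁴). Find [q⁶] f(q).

(1 + 2q)² has coefficients 1,4,4 for degrees 0…2.
(1 + q + q²) has coefficients 1,1,1,0,0,0,0 for degrees 0…6.
Multiplying by (1 + 3q)³ gives running coefficients 1,10,37,63,54,27,0 for degrees 0…6.
Multiplying by (1 + q)³ gives running coefficients 1,13,70,205,364,415,306 for degrees 0…6.
Finally multiplying by (1 + q + q² + q³ + q⁴), the product of all factors after the first has coefficients 1,14,84,289,653,1067,1360 for degrees 0…6.
[q⁶] = 1·1360 + 4·1067 + 4·653 = 8240.

8240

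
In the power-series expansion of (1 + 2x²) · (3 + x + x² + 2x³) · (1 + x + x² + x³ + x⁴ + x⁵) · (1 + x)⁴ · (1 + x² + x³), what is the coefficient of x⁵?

(1 + 2x²) has coefficients 1,0,2 for degrees 0…2.
(3 + x + x² + 2x³) has coefficients 3,1,1,2,0,0 for degrees 0…5.
Multiplying by (1 + x + x² + x³ + x⁴ + x⁵) gives running coefficients 3,4,5,7,7,7 for degrees 0…5.
Multiplying by (1 + x)⁴ gives running coefficients 3,16,39,63,84,101 for degrees 0…5.
Finally multiplying by (1 + x² + x³), the product of all factors after the first has coefficients 3,16,42,82,139,203 for degrees 0…5.
[x⁵] = 1·203 + 2·82 = 367.

367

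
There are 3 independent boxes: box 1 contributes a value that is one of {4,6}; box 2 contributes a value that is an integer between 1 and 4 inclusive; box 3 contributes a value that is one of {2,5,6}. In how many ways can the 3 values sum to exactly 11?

The generating function for the choices is (q^4 + q^6)·(q + q^2 + q^3 + q^4)·(q^2 + q^5 + q^6); the count is [q^11].
(q^4 + q^6) has coefficients 0,0,0,0,1,0,1 for degrees 0…6.
(q + q^2 + q^3 + q^4) has coefficients 0,1,1,1,1,0,0,0,0,0,0,0 for degrees 0…11.
Finally multiplying by (q^2 + q^5 + q^6), the product of all factors after the first has coefficients 0,0,0,1,1,1,2,2,2,2,1,0 for degrees 0…11.
[q^11] = 1·2 + 1·1 = 3.

3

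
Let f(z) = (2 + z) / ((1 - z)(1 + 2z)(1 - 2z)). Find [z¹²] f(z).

The denominator gives the recurrence a_n = a_(n−1) + 4a_(n−2) − 4a_(n−3) for n ≥ 3; the numerator fixes a_0 = 2, a_1 = 3, a_2 = 11.
Iterating: 2, 3, 11, 15, 47, 63, 191, 255, 767, 1023, 3071, 4095, 12287, so a_12 = 12287.

12287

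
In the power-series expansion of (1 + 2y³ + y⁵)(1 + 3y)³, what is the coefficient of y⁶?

(1 + 2y³ + y⁵) has coefficients 1,0,0,2,0,1 for degrees 0…5.
(1 + 3y)³ has coefficients 1,9,27,27,0,0,0 for degrees 0…6.
[y⁶] = 1·0 + 2·27 + 1·9 = 63.

63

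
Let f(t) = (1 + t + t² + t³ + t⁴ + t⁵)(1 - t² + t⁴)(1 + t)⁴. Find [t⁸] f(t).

6

(1 + t + t² + t³ + t⁴ + t⁵) has coefficients 1,1,1,1,1,1 for degrees 0…5.
(1 - t² + t⁴) has coefficients 1,0,-1,0,1,0,0,0,0 for degrees 0…8.
Finally multiplying by (1 + t)⁴, the product of all factors after the first has coefficients 1,4,5,0,-4,0,5,4,1 for degrees 0…8.
[t⁸] = 1·1 + 1·4 + 1·5 + 1·0 + 1·(-4) + 1·0 = 6.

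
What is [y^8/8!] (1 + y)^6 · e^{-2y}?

The EGF product rule gives c_8 = Σ_{k_1+k_2=8} C(8; k_1,k_2) · ∏ g_i(k_i), where (1+y)^6 gives the falling factorial (6)_k; e^{-2y} gives (-2)^k.
g_1(k) for k = 0…8: 1, 6, 30, 120, 360, 720, 720, 0, 0.
g_2(k) for k = 0…8: 1, -2, 4, -8, 16, -32, 64, -128, 256.
c_8 = Σ_k C(8,k)·g_1(k)·g_2(8−k) = 1·1·256 + 8·6·(-128) + 28·30·64 + 56·120·(-32) + 70·360·16 + 56·720·(-8) + 28·720·4 = 256 − 6144 + 53760 − 215040 + 403200 − 322560 + 80640 = -5888.

-5888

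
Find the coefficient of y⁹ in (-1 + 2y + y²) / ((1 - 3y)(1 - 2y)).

-13378

The denominator gives the recurrence a_n = 5a_(n−1) − 6a_(n−2) for n ≥ 3; the numerator fixes a_0 = -1, a_1 = -3, a_2 = -8.
Iterating: -1, -3, -8, -22, -62, -178, -518, -1522, -4502, -13378, so a_9 = -13378.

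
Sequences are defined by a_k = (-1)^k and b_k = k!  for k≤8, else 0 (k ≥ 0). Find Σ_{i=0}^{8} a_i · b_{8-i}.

35900

Write out a_i and b_{8-i} for i = 0,…,8 and sum the products.
Σ = 1·40320 − 1·5040 + 1·720 − 1·120 + 1·24 − 1·6 + 1·2 − 1·1 + 1·1 = 35900.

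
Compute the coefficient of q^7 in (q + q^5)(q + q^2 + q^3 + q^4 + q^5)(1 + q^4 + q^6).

(q + q^5) has coefficients 0,1,0,0,0,1 for degrees 0…5.
(q + q^2 + q^3 + q^4 + q^5) has coefficients 0,1,1,1,1,1,0,0 for degrees 0…7.
Finally multiplying by (1 + q^4 + q^6), the product of all factors after the first has coefficients 0,1,1,1,1,2,1,2 for degrees 0…7.
[q^7] = 1·1 + 1·1 = 2.

2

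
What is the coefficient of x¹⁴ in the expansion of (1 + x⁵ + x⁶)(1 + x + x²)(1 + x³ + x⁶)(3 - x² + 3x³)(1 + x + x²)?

27

(1 + x⁵ + x⁶) has coefficients 1,0,0,0,0,1,1 for degrees 0…6.
(1 + x + x²) has coefficients 1,1,1,0,0,0,0,0,0,0,0,0,0,0,0 for degrees 0…14.
Multiplying by (1 + x³ + x⁶) gives running coefficients 1,1,1,1,1,1,1,1,1,0,0,0,0,0,0 for degrees 0…14.
Multiplying by (3 - x² + 3x³) gives running coefficients 3,3,2,5,5,5,5,5,5,2,2,3,0,0,0 for degrees 0…14.
Finally multiplying by (1 + x + x²), the product of all factors after the first has coefficients 3,6,8,10,12,15,15,15,15,12,9,7,5,3,0 for degrees 0…14.
[x¹⁴] = 1·0 + 1·12 + 1·15 = 27.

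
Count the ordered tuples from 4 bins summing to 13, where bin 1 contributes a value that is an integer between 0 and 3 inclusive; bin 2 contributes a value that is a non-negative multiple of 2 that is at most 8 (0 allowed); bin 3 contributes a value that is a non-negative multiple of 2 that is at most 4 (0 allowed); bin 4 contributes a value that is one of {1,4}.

9

The generating function for the choices is (1 + q + q² + q³)·(1 + q² + q⁴ + q⁶ + q⁸)·(1 + q² + q⁴)·(q + q⁴); the count is [q¹³].
(1 + q + q² + q³) has coefficients 1,1,1,1 for degrees 0…3.
(1 + q² + q⁴ + q⁶ + q⁸) has coefficients 1,0,1,0,1,0,1,0,1,0,0,0,0,0 for degrees 0…13.
Multiplying by (1 + q² + q⁴) gives running coefficients 1,0,2,0,3,0,3,0,3,0,2,0,1,0 for degrees 0…13.
Finally multiplying by (q + q⁴), the product of all factors after the first has coefficients 0,1,0,2,1,3,2,3,3,3,3,2,3,1 for degrees 0…13.
[q¹³] = 1·1 + 1·3 + 1·2 + 1·3 = 9.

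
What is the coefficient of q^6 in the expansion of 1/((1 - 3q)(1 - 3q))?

5103

The denominator gives the recurrence a_n = 6a_(n−1) − 9a_(n−2) for n ≥ 2; the numerator fixes a_0 = 1, a_1 = 6.
Iterating: 1, 6, 27, 108, 405, 1458, 5103, so a_6 = 5103.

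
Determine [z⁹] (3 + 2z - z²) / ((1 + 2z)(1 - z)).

The denominator gives the recurrence a_n = −a_(n−1) + 2a_(n−2) for n ≥ 3; the numerator fixes a_0 = 3, a_1 = -1, a_2 = 6.
Iterating: 3, -1, 6, -8, 20, -36, 76, -148, 300, -596, so a_9 = -596.

-596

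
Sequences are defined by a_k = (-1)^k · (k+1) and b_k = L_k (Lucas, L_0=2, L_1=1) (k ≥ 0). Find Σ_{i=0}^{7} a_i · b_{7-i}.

-9

The convolution is the x^7 coefficient of A(x)B(x).
Σ = 1·29 − 2·18 + 3·11 − 4·7 + 5·4 − 6·3 + 7·1 − 8·2 = -9.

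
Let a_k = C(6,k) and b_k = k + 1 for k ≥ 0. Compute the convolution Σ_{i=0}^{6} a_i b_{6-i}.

256

Write out a_i and b_{6-i} for i = 0,…,6 and sum the products.
Σ = 1·7 + 6·6 + 15·5 + 20·4 + 15·3 + 6·2 + 1·1 = 256.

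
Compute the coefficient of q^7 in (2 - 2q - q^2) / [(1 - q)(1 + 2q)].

The denominator gives the recurrence a_n = −a_(n−1) + 2a_(n−2) for n ≥ 3; the numerator fixes a_0 = 2, a_1 = -4, a_2 = 7.
Iterating: 2, -4, 7, -15, 29, -59, 117, -235, so a_7 = -235.

-235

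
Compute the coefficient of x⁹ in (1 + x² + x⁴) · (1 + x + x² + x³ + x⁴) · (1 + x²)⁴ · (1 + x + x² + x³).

116

(1 + x² + x⁴) has coefficients 1,0,1,0,1 for degrees 0…4.
(1 + x + x² + x³ + x⁴) has coefficients 1,1,1,1,1,0,0,0,0,0 for degrees 0…9.
Multiplying by (1 + x²)⁴ gives running coefficients 1,1,5,5,11,10,14,10,11,5 for degrees 0…9.
Finally multiplying by (1 + x + x² + x³), the product of all factors after the first has coefficients 1,2,7,12,22,31,40,45,45,40 for degrees 0…9.
[x⁹] = 1·40 + 1·45 + 1·31 = 116.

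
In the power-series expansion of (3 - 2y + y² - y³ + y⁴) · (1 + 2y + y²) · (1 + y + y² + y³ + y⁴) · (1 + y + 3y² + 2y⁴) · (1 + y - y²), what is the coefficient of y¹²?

5

(3 - 2y + y² - y³ + y⁴) has coefficients 3,-2,1,-1,1 for degrees 0…4.
(1 + 2y + y²) has coefficients 1,2,1,0,0,0,0,0,0,0,0,0,0 for degrees 0…12.
Multiplying by (1 + y + y² + y³ + y⁴) gives running coefficients 1,3,4,4,4,3,1,0,0,0,0,0,0 for degrees 0…12.
Multiplying by (1 + y + 3y² + 2y⁴) gives running coefficients 1,4,10,17,22,25,24,18,11,6,2,0,0 for degrees 0…12.
Finally multiplying by (1 + y - y²), the product of all factors after the first has coefficients 1,5,13,23,29,30,27,17,5,-1,-3,-4,-2 for degrees 0…12.
[y¹²] = 3·(-2) − 2·(-4) + 1·(-3) − 1·(-1) + 1·5 = 5.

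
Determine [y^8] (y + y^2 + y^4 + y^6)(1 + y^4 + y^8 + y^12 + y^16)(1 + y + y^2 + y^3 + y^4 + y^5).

5

(y + y^2 + y^4 + y^6) has coefficients 0,1,1,0,1,0,1 for degrees 0…6.
(1 + y^4 + y^8 + y^12 + y^16) has coefficients 1,0,0,0,1,0,0,0,1 for degrees 0…8.
Finally multiplying by (1 + y + y^2 + y^3 + y^4 + y^5), the product of all factors after the first has coefficients 1,1,1,1,2,2,1,1,2 for degrees 0…8.
[y^8] = 1·1 + 1·1 + 1·2 + 1·1 = 5.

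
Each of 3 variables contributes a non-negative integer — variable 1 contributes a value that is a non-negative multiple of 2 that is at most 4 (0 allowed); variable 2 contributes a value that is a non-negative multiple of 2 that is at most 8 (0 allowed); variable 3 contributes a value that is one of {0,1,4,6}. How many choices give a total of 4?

4

The generating function for the choices is (1 + y² + y⁴)·(1 + y² + y⁴ + y⁶ + y⁸)·(1 + y + y⁴ + y⁶); the count is [y⁴].
(1 + y² + y⁴) has coefficients 1,0,1,0,1 for degrees 0…4.
(1 + y² + y⁴ + y⁶ + y⁸) has coefficients 1,0,1,0,1 for degrees 0…4.
Finally multiplying by (1 + y + y⁴ + y⁶), the product of all factors after the first has coefficients 1,1,1,1,2 for degrees 0…4.
[y⁴] = 1·2 + 1·1 + 1·1 = 4.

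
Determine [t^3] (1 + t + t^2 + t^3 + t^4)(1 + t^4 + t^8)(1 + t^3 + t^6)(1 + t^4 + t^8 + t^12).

(1 + t + t^2 + t^3 + t^4) has coefficients 1,1,1,1 for degrees 0…3.
(1 + t^4 + t^8) has coefficients 1,0,0,0 for degrees 0…3.
Multiplying by (1 + t^3 + t^6) gives running coefficients 1,0,0,1 for degrees 0…3.
Finally multiplying by (1 + t^4 + t^8 + t^12), the product of all factors after the first has coefficients 1,0,0,1 for degrees 0…3.
[t^3] = 1·1 + 1·0 + 1·0 + 1·1 = 2.

2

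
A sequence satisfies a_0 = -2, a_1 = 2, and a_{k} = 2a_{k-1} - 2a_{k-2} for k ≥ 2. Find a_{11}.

192

The ordinary generating function has denominator 1 - 2z + 2z^2.
Iterating the recurrence: a_0,…,a_{11} = -2, 2, 8, 12, 8, -8, -32, -48, -32, 32, 128, 192.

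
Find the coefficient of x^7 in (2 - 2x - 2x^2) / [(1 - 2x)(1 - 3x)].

The denominator gives the recurrence a_n = 5a_(n−1) − 6a_(n−2) for n ≥ 3; the numerator fixes a_0 = 2, a_1 = 8, a_2 = 26.
Iterating: 2, 8, 26, 82, 254, 778, 2366, 7162, so a_7 = 7162.

7162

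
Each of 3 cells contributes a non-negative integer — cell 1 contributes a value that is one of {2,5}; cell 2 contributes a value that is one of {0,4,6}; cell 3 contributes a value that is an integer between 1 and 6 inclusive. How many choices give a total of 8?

The generating function for the choices is (y^2 + y^5)·(1 + y^4 + y^6)·(y + y^2 + y^3 + y^4 + y^5 + y^6); the count is [y^8].
(y^2 + y^5) has coefficients 0,0,1,0,0,1 for degrees 0…5.
(1 + y^4 + y^6) has coefficients 1,0,0,0,1,0,1,0,0 for degrees 0…8.
Finally multiplying by (y + y^2 + y^3 + y^4 + y^5 + y^6), the product of all factors after the first has coefficients 0,1,1,1,1,2,2,2,2 for degrees 0…8.
[y^8] = 1·2 + 1·1 = 3.

3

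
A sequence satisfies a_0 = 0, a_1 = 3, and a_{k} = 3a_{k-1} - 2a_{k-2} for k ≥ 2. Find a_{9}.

1533

The ordinary generating function has denominator 1 - 3x + 2x^2.
Iterating the recurrence: a_0,…,a_{9} = 0, 3, 9, 21, 45, 93, 189, 381, 765, 1533.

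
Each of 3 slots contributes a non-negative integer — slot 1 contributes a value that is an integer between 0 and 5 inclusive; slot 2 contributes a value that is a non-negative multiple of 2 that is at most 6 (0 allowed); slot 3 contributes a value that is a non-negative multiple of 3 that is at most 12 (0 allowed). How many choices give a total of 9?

The generating function for the choices is (1 + q + q^2 + q^3 + q^4 + q^5)·(1 + q^2 + q^4 + q^6)·(1 + q^3 + q^6 + q^9 + q^12); the count is [q^9].
(1 + q + q^2 + q^3 + q^4 + q^5) has coefficients 1,1,1,1,1,1 for degrees 0…5.
(1 + q^2 + q^4 + q^6) has coefficients 1,0,1,0,1,0,1,0,0,0 for degrees 0…9.
Finally multiplying by (1 + q^3 + q^6 + q^9 + q^12), the product of all factors after the first has coefficients 1,0,1,1,1,1,2,1,1,2 for degrees 0…9.
[q^9] = 1·2 + 1·1 + 1·1 + 1·2 + 1·1 + 1·1 = 8.

8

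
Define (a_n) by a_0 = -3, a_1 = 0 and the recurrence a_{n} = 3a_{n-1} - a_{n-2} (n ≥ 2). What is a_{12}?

The ordinary generating function has denominator 1 - 3q + q^2.
Iterating the recurrence: a_0,…,a_{12} = -3, 0, 3, 9, 24, 63, 165, 432, 1131, 2961, 7752, 20295, 53133.

53133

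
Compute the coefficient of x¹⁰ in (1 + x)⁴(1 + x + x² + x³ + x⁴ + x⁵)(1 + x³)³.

(1 + x)⁴ has coefficients 1,4,6,4,1 for degrees 0…4.
(1 + x + x² + x³ + x⁴ + x⁵) has coefficients 1,1,1,1,1,1,0,0,0,0,0 for degrees 0…10.
Finally multiplying by (1 + x³)³, the product of all factors after the first has coefficients 1,1,1,4,4,4,6,6,6,4,4 for degrees 0…10.
[x¹⁰] = 1·4 + 4·4 + 6·6 + 4·6 + 1·6 = 86.

86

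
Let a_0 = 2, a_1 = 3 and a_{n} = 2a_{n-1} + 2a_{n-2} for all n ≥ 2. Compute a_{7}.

The ordinary generating function has denominator 1 - 2x - 2x^2.
Iterating the recurrence: a_0,…,a_{7} = 2, 3, 10, 26, 72, 196, 536, 1464.

1464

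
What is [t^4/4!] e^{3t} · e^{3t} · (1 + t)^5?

11496

The EGF product rule gives c_4 = Σ_{k_1+k_2+k_3=4} C(4; k_1,k_2,k_3) · ∏ g_i(k_i), where e^{3t} gives (3)^k; e^{3t} gives (3)^k; (1+t)^5 gives the falling factorial (5)_k.
g_1(k) for k = 0…4: 1, 3, 9, 27, 81.
g_2(k) for k = 0…4: 1, 3, 9, 27, 81.
g_3(k) for k = 0…4: 1, 5, 20, 60, 120.
First combine the last two factors: h(k) = Σ_j C(k,j)·g_2(j)·g_3(k−j) for k = 0…4: 1, 8, 59, 402, 2541.
c_4 = Σ_k C(4,k)·g_1(k)·h(4−k) = 1·1·2541 + 4·3·402 + 6·9·59 + 4·27·8 + 1·81·1 = 2541 + 4824 + 3186 + 864 + 81 = 11496.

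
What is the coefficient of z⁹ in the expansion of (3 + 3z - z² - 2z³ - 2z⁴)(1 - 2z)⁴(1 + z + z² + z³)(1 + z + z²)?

(3 + 3z - z² - 2z³ - 2z⁴) has coefficients 3,3,-1,-2,-2 for degrees 0…4.
(1 - 2z)⁴ has coefficients 1,-8,24,-32,16,0,0,0,0,0 for degrees 0…9.
Multiplying by (1 + z + z² + z³) gives running coefficients 1,-7,17,-15,0,8,-16,16,0,0 for degrees 0…9.
Finally multiplying by (1 + z + z²), the product of all factors after the first has coefficients 1,-6,11,-5,2,-7,-8,8,0,16 for degrees 0…9.
[z⁹] = 3·16 + 3·0 − 1·8 − 2·(-8) − 2·(-7) = 70.

70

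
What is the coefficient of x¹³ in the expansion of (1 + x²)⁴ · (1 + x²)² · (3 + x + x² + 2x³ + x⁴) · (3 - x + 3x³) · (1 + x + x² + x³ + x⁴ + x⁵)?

(1 + x²)⁴ has coefficients 1,0,4,0,6,0,4,0,1 for degrees 0…8.
(1 + x²)² has coefficients 1,0,2,0,1,0,0,0,0,0,0,0,0,0 for degrees 0…13.
Multiplying by (3 + x + x² + 2x³ + x⁴) gives running coefficients 3,1,7,4,6,5,3,2,1,0,0,0,0,0 for degrees 0…13.
Multiplying by (3 - x + 3x³) gives running coefficients 9,0,20,14,17,30,16,21,16,8,6,3,0,0 for degrees 0…13.
Finally multiplying by (1 + x + x² + x³ + x⁴ + x⁵), the product of all factors after the first has coefficients 9,9,29,43,60,90,97,118,114,108,97,70,54,33 for degrees 0…13.
[x¹³] = 1·33 + 4·70 + 6·108 + 4·118 + 1·90 = 1523.

1523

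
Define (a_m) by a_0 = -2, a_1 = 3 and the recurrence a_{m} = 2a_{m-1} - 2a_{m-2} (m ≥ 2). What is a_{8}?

The ordinary generating function has denominator 1 - 2x + 2x^2.
Iterating the recurrence: a_0,…,a_{8} = -2, 3, 10, 14, 8, -12, -40, -56, -32.

-32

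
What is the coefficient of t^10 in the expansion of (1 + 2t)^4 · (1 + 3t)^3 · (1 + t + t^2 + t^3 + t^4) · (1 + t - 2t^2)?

-3992

(1 + 2t)^4 has coefficients 1,8,24,32,16 for degrees 0…4.
(1 + 3t)^3 has coefficients 1,9,27,27,0,0,0,0,0,0,0 for degrees 0…10.
Multiplying by (1 + t + t^2 + t^3 + t^4) gives running coefficients 1,10,37,64,64,63,54,27,0,0,0 for degrees 0…10.
Finally multiplying by (1 + t - 2t^2), the product of all factors after the first has coefficients 1,11,45,81,54,-1,-11,-45,-81,-54,0 for degrees 0…10.
[t^10] = 1·0 + 8·(-54) + 24·(-81) + 32·(-45) + 16·(-11) = -3992.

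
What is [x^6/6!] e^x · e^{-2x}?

The EGF product rule gives c_6 = Σ_{k_1+k_2=6} C(6; k_1,k_2) · ∏ g_i(k_i), where e^x gives (1)^k; e^{-2x} gives (-2)^k.
g_1(k) for k = 0…6: 1, 1, 1, 1, 1, 1, 1.
g_2(k) for k = 0…6: 1, -2, 4, -8, 16, -32, 64.
c_6 = Σ_k C(6,k)·g_1(k)·g_2(6−k) = 1·1·64 + 6·1·(-32) + 15·1·16 + 20·1·(-8) + 15·1·4 + 6·1·(-2) + 1·1·1 = 64 − 192 + 240 − 160 + 60 − 12 + 1 = 1.

1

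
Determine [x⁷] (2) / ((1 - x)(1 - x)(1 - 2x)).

The denominator gives the recurrence a_n = 4a_(n−1) − 5a_(n−2) + 2a_(n−3) for n ≥ 3; the numerator fixes a_0 = 2, a_1 = 8, a_2 = 22.
Iterating: 2, 8, 22, 52, 114, 240, 494, 1004, so a_7 = 1004.

1004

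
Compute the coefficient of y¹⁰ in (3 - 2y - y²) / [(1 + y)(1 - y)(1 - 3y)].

147623

The denominator gives the recurrence a_n = 3a_(n−1) + a_(n−2) − 3a_(n−3) for n ≥ 3; the numerator fixes a_0 = 3, a_1 = 7, a_2 = 23.
Iterating: 3, 7, 23, 67, 203, 607, 1823, 5467, 16403, 49207, 147623, so a_10 = 147623.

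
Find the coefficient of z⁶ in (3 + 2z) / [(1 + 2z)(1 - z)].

87

Partial fractions give a closed form: a_n = (4/3)·(-2)^n + (5/3)·1^n.
At n = 6: a_6 = 87.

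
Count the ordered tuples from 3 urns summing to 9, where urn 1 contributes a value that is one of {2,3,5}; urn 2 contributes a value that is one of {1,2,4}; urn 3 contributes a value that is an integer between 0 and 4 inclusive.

6

The generating function for the choices is (q^2 + q^3 + q^5)·(q + q^2 + q^4)·(1 + q + q^2 + q^3 + q^4); the count is [q^9].
(q^2 + q^3 + q^5) has coefficients 0,0,1,1,0,1 for degrees 0…5.
(q + q^2 + q^4) has coefficients 0,1,1,0,1,0,0,0,0,0 for degrees 0…9.
Finally multiplying by (1 + q + q^2 + q^3 + q^4), the product of all factors after the first has coefficients 0,1,2,2,3,3,2,1,1,0 for degrees 0…9.
[q^9] = 1·1 + 1·2 + 1·3 = 6.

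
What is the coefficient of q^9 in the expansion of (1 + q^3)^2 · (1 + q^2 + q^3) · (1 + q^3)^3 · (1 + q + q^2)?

(1 + q^3)^2 has coefficients 1,0,0,2,0,0,1 for degrees 0…6.
(1 + q^2 + q^3) has coefficients 1,0,1,1,0,0,0,0,0,0 for degrees 0…9.
Multiplying by (1 + q^3)^3 gives running coefficients 1,0,1,4,0,3,6,0,3,4 for degrees 0…9.
Finally multiplying by (1 + q + q^2), the product of all factors after the first has coefficients 1,1,2,5,5,7,9,9,9,7 for degrees 0…9.
[q^9] = 1·7 + 2·9 + 1·5 = 30.

30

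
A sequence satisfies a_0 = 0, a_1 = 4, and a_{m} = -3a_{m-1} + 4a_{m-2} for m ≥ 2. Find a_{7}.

13108

The ordinary generating function has denominator 1 + 3z - 4z^2.
Iterating the recurrence: a_0,…,a_{7} = 0, 4, -12, 52, -204, 820, -3276, 13108.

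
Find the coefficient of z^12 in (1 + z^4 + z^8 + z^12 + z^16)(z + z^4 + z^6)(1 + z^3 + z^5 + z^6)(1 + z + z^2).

9

(1 + z^4 + z^8 + z^12 + z^16) has coefficients 1,0,0,0,1,0,0,0,1,0,0,0,1 for degrees 0…12.
(z + z^4 + z^6) has coefficients 0,1,0,0,1,0,1,0,0,0,0,0,0 for degrees 0…12.
Multiplying by (1 + z^3 + z^5 + z^6) gives running coefficients 0,1,0,0,2,0,2,2,0,2,1,1,1 for degrees 0…12.
Finally multiplying by (1 + z + z^2), the product of all factors after the first has coefficients 0,1,1,1,2,2,4,4,4,4,3,4,3 for degrees 0…12.
[z^12] = 1·3 + 1·4 + 1·2 + 1·0 = 9.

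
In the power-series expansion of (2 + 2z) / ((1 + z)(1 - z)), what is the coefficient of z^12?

The denominator gives the recurrence a_n = a_(n−2) for n ≥ 2; the numerator fixes a_0 = 2, a_1 = 2.
Iterating: 2, 2, 2, 2, 2, 2, 2, 2, 2, 2, 2, 2, 2, so a_12 = 2.

2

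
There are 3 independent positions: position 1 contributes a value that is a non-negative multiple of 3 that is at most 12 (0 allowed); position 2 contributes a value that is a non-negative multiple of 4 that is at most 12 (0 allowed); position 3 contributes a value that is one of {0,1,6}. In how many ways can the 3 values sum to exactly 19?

The generating function for the choices is (1 + x^3 + x^6 + x^9 + x^12)·(1 + x^4 + x^8 + x^12)·(1 + x + x^6); the count is [x^19].
(1 + x^3 + x^6 + x^9 + x^12) has coefficients 1,0,0,1,0,0,1,0,0,1,0,0,1 for degrees 0…12.
(1 + x^4 + x^8 + x^12) has coefficients 1,0,0,0,1,0,0,0,1,0,0,0,1,0,0,0,0,0,0,0 for degrees 0…19.
Finally multiplying by (1 + x + x^6), the product of all factors after the first has coefficients 1,1,0,0,1,1,1,0,1,1,1,0,1,1,1,0,0,0,1,0 for degrees 0…19.
[x^19] = 1·0 + 1·0 + 1·1 + 1·1 + 1·0 = 2.

2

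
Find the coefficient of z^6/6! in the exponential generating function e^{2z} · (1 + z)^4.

8992

The EGF product rule gives c_6 = Σ_{k_1+k_2=6} C(6; k_1,k_2) · ∏ g_i(k_i), where e^{2z} gives (2)^k; (1+z)^4 gives the falling factorial (4)_k.
g_1(k) for k = 0…6: 1, 2, 4, 8, 16, 32, 64.
g_2(k) for k = 0…6: 1, 4, 12, 24, 24, 0, 0.
c_6 = Σ_k C(6,k)·g_1(k)·g_2(6−k) = 15·4·24 + 20·8·24 + 15·16·12 + 6·32·4 + 1·64·1 = 1440 + 3840 + 2880 + 768 + 64 = 8992.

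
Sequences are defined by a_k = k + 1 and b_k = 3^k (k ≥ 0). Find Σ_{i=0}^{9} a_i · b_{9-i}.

44281

This is [x^9] in the product of the two ordinary generating functions.
Σ = 1·19683 + 2·6561 + 3·2187 + 4·729 + 5·243 + 6·81 + 7·27 + 8·9 + 9·3 + 10·1 = 44281.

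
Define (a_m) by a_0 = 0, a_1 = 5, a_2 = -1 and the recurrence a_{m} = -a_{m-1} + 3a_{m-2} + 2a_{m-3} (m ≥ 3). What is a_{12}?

-4434

The ordinary generating function has denominator 1 + z - 3z^2 - 2z^3.
Iterating the recurrence: a_0,…,a_{12} = 0, 5, -1, 16, -9, 55, -50, 197, -237, 728, -1045, 2755, -4434.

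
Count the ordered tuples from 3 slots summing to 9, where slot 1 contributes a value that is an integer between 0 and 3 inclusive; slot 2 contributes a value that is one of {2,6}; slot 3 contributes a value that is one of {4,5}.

2

The generating function for the choices is (1 + t + t^2 + t^3)·(t^2 + t^6)·(t^4 + t^5); the count is [t^9].
(1 + t + t^2 + t^3) has coefficients 1,1,1,1 for degrees 0…3.
(t^2 + t^6) has coefficients 0,0,1,0,0,0,1,0,0,0 for degrees 0…9.
Finally multiplying by (t^4 + t^5), the product of all factors after the first has coefficients 0,0,0,0,0,0,1,1,0,0 for degrees 0…9.
[t^9] = 1·0 + 1·0 + 1·1 + 1·1 = 2.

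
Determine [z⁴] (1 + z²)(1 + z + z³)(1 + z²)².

3

(1 + z²) has coefficients 1,0,1 for degrees 0…2.
(1 + z + z³) has coefficients 1,1,0,1,0 for degrees 0…4.
Finally multiplying by (1 + z²)², the product of all factors after the first has coefficients 1,1,2,3,1 for degrees 0…4.
[z⁴] = 1·1 + 1·2 = 3.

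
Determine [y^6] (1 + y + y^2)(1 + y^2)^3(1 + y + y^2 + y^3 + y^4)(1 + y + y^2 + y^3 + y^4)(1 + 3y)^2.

(1 + y + y^2) has coefficients 1,1,1 for degrees 0…2.
(1 + y^2)^3 has coefficients 1,0,3,0,3,0,1 for degrees 0…6.
Multiplying by (1 + y + y^2 + y^3 + y^4) gives running coefficients 1,1,4,4,7,6,7 for degrees 0…6.
Multiplying by (1 + y + y^2 + y^3 + y^4) gives running coefficients 1,2,6,10,17,22,28 for degrees 0…6.
Finally multiplying by (1 + 3y)^2, the product of all factors after the first has coefficients 1,8,27,64,131,214,313 for degrees 0…6.
[y^6] = 1·313 + 1·214 + 1·131 = 658.

658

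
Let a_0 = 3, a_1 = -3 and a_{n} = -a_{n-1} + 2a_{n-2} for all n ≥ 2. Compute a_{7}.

The ordinary generating function has denominator 1 + z - 2z^2.
Iterating the recurrence: a_0,…,a_{7} = 3, -3, 9, -15, 33, -63, 129, -255.

-255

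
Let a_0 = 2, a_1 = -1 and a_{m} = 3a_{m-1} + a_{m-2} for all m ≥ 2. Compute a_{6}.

-142

The ordinary generating function has denominator 1 - 3z - z^2.
Iterating the recurrence: a_0,…,a_{6} = 2, -1, -1, -4, -13, -43, -142.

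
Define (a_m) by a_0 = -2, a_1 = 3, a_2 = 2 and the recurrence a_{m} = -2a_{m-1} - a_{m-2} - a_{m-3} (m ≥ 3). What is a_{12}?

The ordinary generating function has denominator 1 + 2t + t^2 + t^3.
Iterating the recurrence: a_0,…,a_{12} = -2, 3, 2, -5, 5, -7, 14, -26, 45, -78, 137, -241, 423.

423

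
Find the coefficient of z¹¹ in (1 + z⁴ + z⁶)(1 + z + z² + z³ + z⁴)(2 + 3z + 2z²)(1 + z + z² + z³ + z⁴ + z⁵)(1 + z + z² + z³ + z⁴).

(1 + z⁴ + z⁶) has coefficients 1,0,0,0,1,0,1 for degrees 0…6.
(1 + z + z² + z³ + z⁴) has coefficients 1,1,1,1,1,0,0,0,0,0,0,0 for degrees 0…11.
Multiplying by (2 + 3z + 2z²) gives running coefficients 2,5,7,7,7,5,2,0,0,0,0,0 for degrees 0…11.
Multiplying by (1 + z + z² + z³ + z⁴ + z⁵) gives running coefficients 2,7,14,21,28,33,33,28,21,14,7,2 for degrees 0…11.
Finally multiplying by (1 + z + z² + z³ + z⁴), the product of all factors after the first has coefficients 2,9,23,44,72,103,129,143,143,129,103,72 for degrees 0…11.
[z¹¹] = 1·72 + 1·143 + 1·103 = 318.

318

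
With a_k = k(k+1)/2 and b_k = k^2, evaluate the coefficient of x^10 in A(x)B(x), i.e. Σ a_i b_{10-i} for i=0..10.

Write out a_i and b_{10-i} for i = 0,…,10 and sum the products.
Σ = 0·100 + 1·81 + 3·64 + 6·49 + 10·36 + 15·25 + 21·16 + 28·9 + 36·4 + 45·1 + 55·0 = 2079.

2079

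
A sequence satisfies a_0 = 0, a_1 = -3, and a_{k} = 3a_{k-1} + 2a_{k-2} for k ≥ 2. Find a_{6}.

-1485

The ordinary generating function has denominator 1 - 3q - 2q^2.
Iterating the recurrence: a_0,…,a_{6} = 0, -3, -9, -33, -117, -417, -1485.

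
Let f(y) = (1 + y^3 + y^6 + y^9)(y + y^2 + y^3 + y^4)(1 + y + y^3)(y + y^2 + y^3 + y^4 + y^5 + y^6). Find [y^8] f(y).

(1 + y^3 + y^6 + y^9) has coefficients 1,0,0,1,0,0,1,0,0 for degrees 0…8.
(y + y^2 + y^3 + y^4) has coefficients 0,1,1,1,1,0,0,0,0 for degrees 0…8.
Multiplying by (1 + y + y^3) gives running coefficients 0,1,2,2,3,2,1,1,0 for degrees 0…8.
Finally multiplying by (y + y^2 + y^3 + y^4 + y^5 + y^6), the product of all factors after the first has coefficients 0,0,1,3,5,8,10,11,11 for degrees 0…8.
[y^8] = 1·11 + 1·8 + 1·1 = 20.

20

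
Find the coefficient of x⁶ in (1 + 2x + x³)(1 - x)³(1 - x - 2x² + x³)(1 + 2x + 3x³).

34

(1 + 2x + x³) has coefficients 1,2,0,1 for degrees 0…3.
(1 - x)³ has coefficients 1,-3,3,-1,0,0,0 for degrees 0…6.
Multiplying by (1 - x - 2x² + x³) gives running coefficients 1,-4,4,3,-8,5,-1 for degrees 0…6.
Finally multiplying by (1 + 2x + 3x³), the product of all factors after the first has coefficients 1,-2,-4,14,-14,1,18 for degrees 0…6.
[x⁶] = 1·18 + 2·1 + 1·14 = 34.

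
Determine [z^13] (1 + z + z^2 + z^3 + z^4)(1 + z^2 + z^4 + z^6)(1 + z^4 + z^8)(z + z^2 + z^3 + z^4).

19

(1 + z + z^2 + z^3 + z^4) has coefficients 1,1,1,1,1 for degrees 0…4.
(1 + z^2 + z^4 + z^6) has coefficients 1,0,1,0,1,0,1,0,0,0,0,0,0,0 for degrees 0…13.
Multiplying by (1 + z^4 + z^8) gives running coefficients 1,0,1,0,2,0,2,0,2,0,2,0,1,0 for degrees 0…13.
Finally multiplying by (z + z^2 + z^3 + z^4), the product of all factors after the first has coefficients 0,1,1,2,2,3,3,4,4,4,4,4,4,3 for degrees 0…13.
[z^13] = 1·3 + 1·4 + 1·4 + 1·4 + 1·4 = 19.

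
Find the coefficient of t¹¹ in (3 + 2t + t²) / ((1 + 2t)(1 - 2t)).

2048

The denominator gives the recurrence a_n = 4a_(n−2) for n ≥ 3; the numerator fixes a_0 = 3, a_1 = 2, a_2 = 13.
Iterating: 3, 2, 13, 8, 52, 32, 208, 128, 832, 512, 3328, 2048, so a_11 = 2048.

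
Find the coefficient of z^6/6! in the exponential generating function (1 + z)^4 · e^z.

The EGF product rule gives c_6 = Σ_{k_1+k_2=6} C(6; k_1,k_2) · ∏ g_i(k_i), where (1+z)^4 gives the falling factorial (4)_k; e^z gives (1)^k.
g_1(k) for k = 0…6: 1, 4, 12, 24, 24, 0, 0.
g_2(k) for k = 0…6: 1, 1, 1, 1, 1, 1, 1.
c_6 = Σ_k C(6,k)·g_1(k)·g_2(6−k) = 1·1·1 + 6·4·1 + 15·12·1 + 20·24·1 + 15·24·1 = 1 + 24 + 180 + 480 + 360 = 1045.

1045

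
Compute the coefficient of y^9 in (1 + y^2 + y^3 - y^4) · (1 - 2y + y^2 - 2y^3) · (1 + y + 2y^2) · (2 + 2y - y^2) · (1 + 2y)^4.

(1 + y^2 + y^3 - y^4) has coefficients 1,0,1,1,-1 for degrees 0…4.
(1 - 2y + y^2 - 2y^3) has coefficients 1,-2,1,-2,0,0,0,0,0,0 for degrees 0…9.
Multiplying by (1 + y + 2y^2) gives running coefficients 1,-1,1,-5,0,-4,0,0,0,0 for degrees 0…9.
Multiplying by (2 + 2y - y^2) gives running coefficients 2,0,-1,-7,-11,-3,-8,4,0,0 for degrees 0…9.
Finally multiplying by (1 + 2y)^4, the product of all factors after the first has coefficients 2,16,47,49,-59,-291,-536,-596,-432,-208 for degrees 0…9.
[y^9] = 1·(-208) + 1·(-596) + 1·(-536) − 1·(-291) = -1049.

-1049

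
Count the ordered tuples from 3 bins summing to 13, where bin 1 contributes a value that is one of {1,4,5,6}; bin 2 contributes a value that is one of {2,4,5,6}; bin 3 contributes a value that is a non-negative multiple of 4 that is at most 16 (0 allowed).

The generating function for the choices is (z + z^4 + z^5 + z^6)·(z^2 + z^4 + z^5 + z^6)·(1 + z^4 + z^8 + z^12 + z^16); the count is [z^13].
(z + z^4 + z^5 + z^6) has coefficients 0,1,0,0,1,1,1 for degrees 0…6.
(z^2 + z^4 + z^5 + z^6) has coefficients 0,0,1,0,1,1,1,0,0,0,0,0,0,0 for degrees 0…13.
Finally multiplying by (1 + z^4 + z^8 + z^12 + z^16), the product of all factors after the first has coefficients 0,0,1,0,1,1,2,0,1,1,2,0,1,1 for degrees 0…13.
[z^13] = 1·1 + 1·1 + 1·1 + 1·0 = 3.

3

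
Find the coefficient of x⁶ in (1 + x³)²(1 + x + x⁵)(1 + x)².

(1 + x³)² has coefficients 1,0,0,2,0,0,1 for degrees 0…6.
(1 + x + x⁵) has coefficients 1,1,0,0,0,1,0 for degrees 0…6.
Finally multiplying by (1 + x)², the product of all factors after the first has coefficients 1,3,3,1,0,1,2 for degrees 0…6.
[x⁶] = 1·2 + 2·1 + 1·1 = 5.

5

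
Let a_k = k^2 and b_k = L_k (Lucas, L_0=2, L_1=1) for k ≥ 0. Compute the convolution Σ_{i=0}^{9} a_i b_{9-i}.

1193

This is [x^9] in the product of the two ordinary generating functions.
Σ = 0·76 + 1·47 + 4·29 + 9·18 + 16·11 + 25·7 + 36·4 + 49·3 + 64·1 + 81·2 = 1193.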